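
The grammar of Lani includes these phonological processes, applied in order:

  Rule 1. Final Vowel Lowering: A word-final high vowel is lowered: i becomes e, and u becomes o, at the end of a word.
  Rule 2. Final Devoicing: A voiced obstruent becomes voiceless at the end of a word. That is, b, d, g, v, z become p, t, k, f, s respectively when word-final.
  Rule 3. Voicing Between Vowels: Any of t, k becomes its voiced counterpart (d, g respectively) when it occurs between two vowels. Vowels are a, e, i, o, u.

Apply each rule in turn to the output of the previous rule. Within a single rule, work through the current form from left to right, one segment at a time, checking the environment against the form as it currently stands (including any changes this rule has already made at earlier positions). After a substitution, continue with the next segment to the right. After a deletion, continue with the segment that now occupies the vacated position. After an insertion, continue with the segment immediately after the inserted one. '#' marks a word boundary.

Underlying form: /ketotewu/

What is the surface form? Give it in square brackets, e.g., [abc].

[kedodewo]

Rule 1 Final Vowel Lowering: [ketotewu] → [ketotewo]
Rule 2 Final Devoicing: no change — [ketotewo]
Rule 3 Voicing Between Vowels: [ketotewo] → [kedodewo]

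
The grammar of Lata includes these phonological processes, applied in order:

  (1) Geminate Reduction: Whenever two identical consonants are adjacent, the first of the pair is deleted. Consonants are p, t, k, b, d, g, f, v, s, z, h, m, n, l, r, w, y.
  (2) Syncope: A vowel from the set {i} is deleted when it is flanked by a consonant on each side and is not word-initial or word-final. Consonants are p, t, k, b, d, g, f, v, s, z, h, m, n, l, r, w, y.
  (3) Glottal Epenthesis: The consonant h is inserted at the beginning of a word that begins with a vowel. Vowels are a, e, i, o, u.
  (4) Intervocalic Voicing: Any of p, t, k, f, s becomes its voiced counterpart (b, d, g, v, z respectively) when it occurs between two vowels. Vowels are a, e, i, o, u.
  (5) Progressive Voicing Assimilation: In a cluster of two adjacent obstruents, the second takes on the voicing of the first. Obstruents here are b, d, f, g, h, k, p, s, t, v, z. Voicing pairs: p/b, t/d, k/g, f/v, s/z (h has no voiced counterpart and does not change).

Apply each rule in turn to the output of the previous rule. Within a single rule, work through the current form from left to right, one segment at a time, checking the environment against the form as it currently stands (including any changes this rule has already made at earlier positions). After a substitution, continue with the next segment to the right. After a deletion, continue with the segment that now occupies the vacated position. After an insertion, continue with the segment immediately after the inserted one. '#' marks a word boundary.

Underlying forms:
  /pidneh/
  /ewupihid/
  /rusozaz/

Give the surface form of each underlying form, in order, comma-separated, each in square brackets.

/pidneh/:
  (1) Geminate Reduction: no change — [pidneh]
  (2) Syncope: [pidneh] → [pdneh]
  (3) Glottal Epenthesis: no change — [pdneh]
  (4) Intervocalic Voicing: no change — [pdneh]
  (5) Progressive Voicing Assimilation: [pdneh] → [ptneh]
/ewupihid/:
  (1) Geminate Reduction: no change — [ewupihid]
  (2) Syncope: [ewupihid] → [ewuphd]
  (3) Glottal Epenthesis: [ewuphd] → [hewuphd]
  (4) Intervocalic Voicing: no change — [hewuphd]
  (5) Progressive Voicing Assimilation: [hewuphd] → [hewupht]
/rusozaz/:
  (1) Geminate Reduction: no change — [rusozaz]
  (2) Syncope: no change — [rusozaz]
  (3) Glottal Epenthesis: no change — [rusozaz]
  (4) Intervocalic Voicing: [rusozaz] → [ruzozaz]
  (5) Progressive Voicing Assimilation: no change — [ruzozaz]

[ptneh], [hewupht], [ruzozaz]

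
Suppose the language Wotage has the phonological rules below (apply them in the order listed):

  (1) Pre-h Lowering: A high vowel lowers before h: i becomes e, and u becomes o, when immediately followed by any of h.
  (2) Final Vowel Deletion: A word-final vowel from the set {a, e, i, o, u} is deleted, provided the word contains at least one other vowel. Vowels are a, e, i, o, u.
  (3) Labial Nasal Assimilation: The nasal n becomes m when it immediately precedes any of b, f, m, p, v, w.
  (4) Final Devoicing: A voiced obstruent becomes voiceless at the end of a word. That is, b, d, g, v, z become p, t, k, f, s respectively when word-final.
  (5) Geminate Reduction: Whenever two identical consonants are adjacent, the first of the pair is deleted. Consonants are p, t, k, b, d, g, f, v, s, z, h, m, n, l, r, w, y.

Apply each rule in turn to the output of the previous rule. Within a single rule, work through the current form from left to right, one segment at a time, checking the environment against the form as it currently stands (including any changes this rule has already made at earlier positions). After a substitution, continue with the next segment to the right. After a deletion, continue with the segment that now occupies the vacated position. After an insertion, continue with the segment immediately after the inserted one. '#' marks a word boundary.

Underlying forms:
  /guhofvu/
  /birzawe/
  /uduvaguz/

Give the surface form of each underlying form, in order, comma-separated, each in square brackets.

/guhofvu/:
  (1) Pre-h Lowering: [guhofvu] → [gohofvu]
  (2) Final Vowel Deletion: [gohofvu] → [gohofv]
  (3) Labial Nasal Assimilation: no change — [gohofv]
  (4) Final Devoicing: [gohofv] → [gohoff]
  (5) Geminate Reduction: [gohoff] → [gohof]
/birzawe/:
  (1) Pre-h Lowering: no change — [birzawe]
  (2) Final Vowel Deletion: [birzawe] → [birzaw]
  (3) Labial Nasal Assimilation: no change — [birzaw]
  (4) Final Devoicing: no change — [birzaw]
  (5) Geminate Reduction: no change — [birzaw]
/uduvaguz/:
  (1) Pre-h Lowering: no change — [uduvaguz]
  (2) Final Vowel Deletion: no change — [uduvaguz]
  (3) Labial Nasal Assimilation: no change — [uduvaguz]
  (4) Final Devoicing: [uduvaguz] → [uduvagus]
  (5) Geminate Reduction: no change — [uduvagus]

[gohof], [birzaw], [uduvagus]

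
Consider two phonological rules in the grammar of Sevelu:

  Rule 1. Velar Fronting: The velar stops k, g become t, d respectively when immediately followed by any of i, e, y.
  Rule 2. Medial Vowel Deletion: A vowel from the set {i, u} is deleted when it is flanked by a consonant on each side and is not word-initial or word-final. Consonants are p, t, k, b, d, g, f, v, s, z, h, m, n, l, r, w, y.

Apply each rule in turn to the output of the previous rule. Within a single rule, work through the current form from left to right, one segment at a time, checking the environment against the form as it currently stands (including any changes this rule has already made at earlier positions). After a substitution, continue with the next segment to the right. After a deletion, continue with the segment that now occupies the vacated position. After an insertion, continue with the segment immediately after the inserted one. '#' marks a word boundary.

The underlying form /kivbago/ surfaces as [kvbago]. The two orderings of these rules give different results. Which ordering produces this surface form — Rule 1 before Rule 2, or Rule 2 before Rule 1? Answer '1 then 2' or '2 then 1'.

2 then 1

Order 1 then 2:
  1 Velar Fronting: [kivbago] → [tivbago]
  2 Medial Vowel Deletion: [tivbago] → [tvbago]
  result: [tvbago]
Order 2 then 1:
  2 Medial Vowel Deletion: [kivbago] → [kvbago]
  1 Velar Fronting: no change — [kvbago]
  result: [kvbago]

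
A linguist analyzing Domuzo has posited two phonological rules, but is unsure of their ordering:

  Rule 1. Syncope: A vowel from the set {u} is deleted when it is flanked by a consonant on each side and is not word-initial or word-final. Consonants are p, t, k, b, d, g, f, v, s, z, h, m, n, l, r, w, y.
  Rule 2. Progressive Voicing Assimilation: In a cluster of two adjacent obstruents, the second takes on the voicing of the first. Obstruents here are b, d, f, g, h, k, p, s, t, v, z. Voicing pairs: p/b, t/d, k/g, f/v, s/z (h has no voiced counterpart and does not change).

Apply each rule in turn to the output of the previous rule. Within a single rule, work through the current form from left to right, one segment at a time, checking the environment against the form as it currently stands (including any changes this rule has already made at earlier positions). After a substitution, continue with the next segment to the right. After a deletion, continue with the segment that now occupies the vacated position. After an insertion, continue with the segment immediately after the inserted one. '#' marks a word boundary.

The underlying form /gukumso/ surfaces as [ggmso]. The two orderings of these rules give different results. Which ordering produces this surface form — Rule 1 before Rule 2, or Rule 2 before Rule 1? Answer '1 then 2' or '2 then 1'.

1 then 2

Order 1 then 2:
  1 Syncope: [gukumso] → [gkmso]
  2 Progressive Voicing Assimilation: [gkmso] → [ggmso]
  result: [ggmso]
Order 2 then 1:
  2 Progressive Voicing Assimilation: no change — [gukumso]
  1 Syncope: [gukumso] → [gkmso]
  result: [gkmso]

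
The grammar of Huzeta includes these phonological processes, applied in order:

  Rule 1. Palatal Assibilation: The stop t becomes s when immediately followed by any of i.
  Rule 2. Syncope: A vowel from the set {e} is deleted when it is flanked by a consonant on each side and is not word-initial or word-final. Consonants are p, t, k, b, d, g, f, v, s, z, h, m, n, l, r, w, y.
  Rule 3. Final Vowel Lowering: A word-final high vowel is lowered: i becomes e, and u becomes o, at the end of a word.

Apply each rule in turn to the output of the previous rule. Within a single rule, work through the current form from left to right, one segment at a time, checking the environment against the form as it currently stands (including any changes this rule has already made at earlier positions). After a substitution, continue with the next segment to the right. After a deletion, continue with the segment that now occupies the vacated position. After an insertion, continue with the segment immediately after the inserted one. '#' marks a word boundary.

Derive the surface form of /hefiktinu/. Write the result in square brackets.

Rule 1 Palatal Assibilation: [hefiktinu] → [hefiksinu]
Rule 2 Syncope: [hefiksinu] → [hfiksinu]
Rule 3 Final Vowel Lowering: [hfiksinu] → [hfiksino]

[hfiksino]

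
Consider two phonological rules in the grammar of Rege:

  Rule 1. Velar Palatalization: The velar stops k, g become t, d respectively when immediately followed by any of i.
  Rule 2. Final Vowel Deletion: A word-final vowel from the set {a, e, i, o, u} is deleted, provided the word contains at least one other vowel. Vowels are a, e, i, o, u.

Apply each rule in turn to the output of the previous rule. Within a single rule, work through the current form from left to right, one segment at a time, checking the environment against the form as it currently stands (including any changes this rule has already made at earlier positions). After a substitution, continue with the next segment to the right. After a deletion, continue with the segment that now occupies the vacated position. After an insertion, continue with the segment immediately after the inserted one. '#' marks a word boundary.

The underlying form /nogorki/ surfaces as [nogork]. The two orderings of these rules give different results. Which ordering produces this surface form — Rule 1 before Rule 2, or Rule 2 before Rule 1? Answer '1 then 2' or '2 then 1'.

Order 1 then 2:
  1 Velar Palatalization: [nogorki] → [nogorti]
  2 Final Vowel Deletion: [nogorti] → [nogort]
  result: [nogort]
Order 2 then 1:
  2 Final Vowel Deletion: [nogorki] → [nogork]
  1 Velar Palatalization: no change — [nogork]
  result: [nogork]

2 then 1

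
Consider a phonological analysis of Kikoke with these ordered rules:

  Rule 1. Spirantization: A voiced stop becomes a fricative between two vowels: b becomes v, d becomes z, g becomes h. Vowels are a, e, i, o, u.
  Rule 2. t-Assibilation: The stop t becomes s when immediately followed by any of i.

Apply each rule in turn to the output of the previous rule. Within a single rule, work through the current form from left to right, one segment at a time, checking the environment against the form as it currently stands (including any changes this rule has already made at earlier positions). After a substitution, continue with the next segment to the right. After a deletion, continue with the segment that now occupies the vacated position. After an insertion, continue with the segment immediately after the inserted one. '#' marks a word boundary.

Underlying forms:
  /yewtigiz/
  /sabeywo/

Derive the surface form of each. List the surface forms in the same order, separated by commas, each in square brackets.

[yewsihiz], [saveywo]

/yewtigiz/:
  Rule 1 Spirantization: [yewtigiz] → [yewtihiz]
  Rule 2 t-Assibilation: [yewtihiz] → [yewsihiz]
/sabeywo/:
  Rule 1 Spirantization: [sabeywo] → [saveywo]
  Rule 2 t-Assibilation: no change — [saveywo]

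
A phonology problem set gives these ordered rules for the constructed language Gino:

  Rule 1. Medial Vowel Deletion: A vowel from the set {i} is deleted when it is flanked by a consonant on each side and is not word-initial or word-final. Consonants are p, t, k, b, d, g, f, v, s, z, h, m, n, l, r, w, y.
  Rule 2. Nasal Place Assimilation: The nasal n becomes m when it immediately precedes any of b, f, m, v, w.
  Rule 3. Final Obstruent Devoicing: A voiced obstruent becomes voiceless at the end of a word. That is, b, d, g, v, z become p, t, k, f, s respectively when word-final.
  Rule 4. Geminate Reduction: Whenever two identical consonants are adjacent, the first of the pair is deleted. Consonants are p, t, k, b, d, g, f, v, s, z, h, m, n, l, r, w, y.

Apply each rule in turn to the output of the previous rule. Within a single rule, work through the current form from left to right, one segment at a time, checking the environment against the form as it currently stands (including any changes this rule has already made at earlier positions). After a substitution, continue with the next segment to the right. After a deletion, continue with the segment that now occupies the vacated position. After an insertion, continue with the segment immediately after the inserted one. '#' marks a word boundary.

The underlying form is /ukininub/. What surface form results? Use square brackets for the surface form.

Rule 1 Medial Vowel Deletion: [ukininub] → [uknnub]
Rule 2 Nasal Place Assimilation: no change — [uknnub]
Rule 3 Final Obstruent Devoicing: [uknnub] → [uknnup]
Rule 4 Geminate Reduction: [uknnup] → [uknup]

[uknup]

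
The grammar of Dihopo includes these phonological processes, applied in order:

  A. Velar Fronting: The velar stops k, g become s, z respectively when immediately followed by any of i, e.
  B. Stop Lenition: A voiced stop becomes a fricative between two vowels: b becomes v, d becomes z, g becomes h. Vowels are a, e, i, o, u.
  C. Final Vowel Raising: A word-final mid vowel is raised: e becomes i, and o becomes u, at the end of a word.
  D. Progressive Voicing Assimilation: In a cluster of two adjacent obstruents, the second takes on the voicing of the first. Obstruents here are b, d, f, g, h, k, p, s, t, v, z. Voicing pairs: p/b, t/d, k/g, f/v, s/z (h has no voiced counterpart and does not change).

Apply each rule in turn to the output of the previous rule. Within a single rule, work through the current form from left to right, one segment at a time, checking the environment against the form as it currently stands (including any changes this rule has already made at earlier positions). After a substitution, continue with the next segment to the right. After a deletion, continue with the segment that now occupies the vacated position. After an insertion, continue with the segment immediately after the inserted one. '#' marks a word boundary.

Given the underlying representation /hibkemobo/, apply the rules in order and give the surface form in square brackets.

A Velar Fronting: [hibkemobo] → [hibsemobo]
B Stop Lenition: [hibsemobo] → [hibsemovo]
C Final Vowel Raising: [hibsemovo] → [hibsemovu]
D Progressive Voicing Assimilation: [hibsemovu] → [hibzemovu]

[hibzemovu]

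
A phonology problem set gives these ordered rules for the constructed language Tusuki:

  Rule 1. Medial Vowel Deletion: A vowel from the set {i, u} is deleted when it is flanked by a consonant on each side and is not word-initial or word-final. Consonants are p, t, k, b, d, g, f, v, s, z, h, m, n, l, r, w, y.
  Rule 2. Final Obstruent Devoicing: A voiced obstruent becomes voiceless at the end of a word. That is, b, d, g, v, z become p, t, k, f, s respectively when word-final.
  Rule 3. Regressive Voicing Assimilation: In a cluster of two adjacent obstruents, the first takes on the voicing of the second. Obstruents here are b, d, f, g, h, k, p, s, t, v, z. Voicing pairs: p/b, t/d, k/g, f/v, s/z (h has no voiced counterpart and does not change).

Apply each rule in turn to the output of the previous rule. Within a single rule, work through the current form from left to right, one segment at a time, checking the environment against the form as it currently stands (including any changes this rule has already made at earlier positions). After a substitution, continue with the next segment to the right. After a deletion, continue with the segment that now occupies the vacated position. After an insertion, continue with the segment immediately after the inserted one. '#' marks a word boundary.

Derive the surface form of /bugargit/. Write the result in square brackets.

[bgarkt]

Rule 1 Medial Vowel Deletion: [bugargit] → [bgargt]
Rule 2 Final Obstruent Devoicing: no change — [bgargt]
Rule 3 Regressive Voicing Assimilation: [bgargt] → [bgarkt]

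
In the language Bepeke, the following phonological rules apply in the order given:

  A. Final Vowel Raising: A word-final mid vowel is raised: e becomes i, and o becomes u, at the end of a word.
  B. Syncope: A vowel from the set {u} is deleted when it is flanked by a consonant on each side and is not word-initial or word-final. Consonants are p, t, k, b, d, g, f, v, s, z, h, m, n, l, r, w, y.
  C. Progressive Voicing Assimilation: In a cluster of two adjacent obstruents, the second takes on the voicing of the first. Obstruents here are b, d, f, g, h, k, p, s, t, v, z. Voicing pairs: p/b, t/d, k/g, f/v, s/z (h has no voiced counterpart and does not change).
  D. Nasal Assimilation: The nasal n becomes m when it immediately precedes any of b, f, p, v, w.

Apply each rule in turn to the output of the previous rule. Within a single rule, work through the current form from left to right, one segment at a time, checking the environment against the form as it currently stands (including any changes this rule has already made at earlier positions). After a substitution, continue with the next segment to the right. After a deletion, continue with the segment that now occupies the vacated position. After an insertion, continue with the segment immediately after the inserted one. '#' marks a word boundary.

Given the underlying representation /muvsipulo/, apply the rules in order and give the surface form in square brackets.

A Final Vowel Raising: [muvsipulo] → [muvsipulu]
B Syncope: [muvsipulu] → [mvsiplu]
C Progressive Voicing Assimilation: [mvsiplu] → [mvziplu]
D Nasal Assimilation: no change — [mvziplu]

[mvziplu]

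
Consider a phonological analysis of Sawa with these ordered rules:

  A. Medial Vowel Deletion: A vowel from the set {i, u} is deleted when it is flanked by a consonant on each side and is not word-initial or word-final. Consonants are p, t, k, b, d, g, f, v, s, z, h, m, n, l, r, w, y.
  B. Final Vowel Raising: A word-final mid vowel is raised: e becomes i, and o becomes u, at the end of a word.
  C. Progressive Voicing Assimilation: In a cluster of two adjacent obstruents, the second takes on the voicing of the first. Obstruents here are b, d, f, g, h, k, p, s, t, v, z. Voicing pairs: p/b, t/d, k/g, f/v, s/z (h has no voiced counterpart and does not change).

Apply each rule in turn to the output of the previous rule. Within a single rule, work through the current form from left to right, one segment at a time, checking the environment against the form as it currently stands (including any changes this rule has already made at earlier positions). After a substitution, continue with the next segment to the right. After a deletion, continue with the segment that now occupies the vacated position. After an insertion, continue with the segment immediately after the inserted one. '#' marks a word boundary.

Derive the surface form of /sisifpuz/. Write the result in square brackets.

[ssfps]

A Medial Vowel Deletion: [sisifpuz] → [ssfpz]
B Final Vowel Raising: no change — [ssfpz]
C Progressive Voicing Assimilation: [ssfpz] → [ssfps]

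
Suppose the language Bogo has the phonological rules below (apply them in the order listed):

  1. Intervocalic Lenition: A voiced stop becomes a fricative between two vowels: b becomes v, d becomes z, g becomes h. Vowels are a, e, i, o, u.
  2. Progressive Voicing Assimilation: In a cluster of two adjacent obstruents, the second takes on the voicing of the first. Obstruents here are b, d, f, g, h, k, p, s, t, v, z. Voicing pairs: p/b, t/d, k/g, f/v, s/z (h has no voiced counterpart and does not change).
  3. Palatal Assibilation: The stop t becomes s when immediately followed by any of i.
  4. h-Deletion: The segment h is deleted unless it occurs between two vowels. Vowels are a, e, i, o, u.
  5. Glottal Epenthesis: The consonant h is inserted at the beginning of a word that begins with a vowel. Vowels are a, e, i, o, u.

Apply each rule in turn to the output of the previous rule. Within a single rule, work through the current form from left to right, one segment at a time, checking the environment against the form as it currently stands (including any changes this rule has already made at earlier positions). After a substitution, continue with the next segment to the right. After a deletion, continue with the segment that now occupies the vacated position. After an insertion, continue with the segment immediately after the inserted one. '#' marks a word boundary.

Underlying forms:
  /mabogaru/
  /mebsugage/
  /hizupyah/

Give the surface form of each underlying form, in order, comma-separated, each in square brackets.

[mavoharu], [mebzuhahe], [hizupya]

/mabogaru/:
  1 Intervocalic Lenition: [mabogaru] → [mavoharu]
  2 Progressive Voicing Assimilation: no change — [mavoharu]
  3 Palatal Assibilation: no change — [mavoharu]
  4 h-Deletion: no change — [mavoharu]
  5 Glottal Epenthesis: no change — [mavoharu]
/mebsugage/:
  1 Intervocalic Lenition: [mebsugage] → [mebsuhahe]
  2 Progressive Voicing Assimilation: [mebsuhahe] → [mebzuhahe]
  3 Palatal Assibilation: no change — [mebzuhahe]
  4 h-Deletion: no change — [mebzuhahe]
  5 Glottal Epenthesis: no change — [mebzuhahe]
/hizupyah/:
  1 Intervocalic Lenition: no change — [hizupyah]
  2 Progressive Voicing Assimilation: no change — [hizupyah]
  3 Palatal Assibilation: no change — [hizupyah]
  4 h-Deletion: [hizupyah] → [izupya]
  5 Glottal Epenthesis: [izupya] → [hizupya]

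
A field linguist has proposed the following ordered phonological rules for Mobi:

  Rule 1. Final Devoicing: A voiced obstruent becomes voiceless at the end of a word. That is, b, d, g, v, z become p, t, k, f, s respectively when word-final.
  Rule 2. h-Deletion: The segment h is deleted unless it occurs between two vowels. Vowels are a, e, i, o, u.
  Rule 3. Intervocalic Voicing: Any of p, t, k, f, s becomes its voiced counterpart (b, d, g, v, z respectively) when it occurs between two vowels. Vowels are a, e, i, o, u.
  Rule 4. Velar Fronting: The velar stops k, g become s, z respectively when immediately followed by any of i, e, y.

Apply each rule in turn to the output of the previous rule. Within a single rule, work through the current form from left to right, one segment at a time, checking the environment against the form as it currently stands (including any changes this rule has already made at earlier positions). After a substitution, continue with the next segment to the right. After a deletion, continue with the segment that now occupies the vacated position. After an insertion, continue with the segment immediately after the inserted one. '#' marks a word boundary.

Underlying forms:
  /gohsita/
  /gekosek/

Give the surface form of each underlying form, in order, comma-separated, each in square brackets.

[gozida], [zegozek]

/gohsita/:
  Rule 1 Final Devoicing: no change — [gohsita]
  Rule 2 h-Deletion: [gohsita] → [gosita]
  Rule 3 Intervocalic Voicing: [gosita] → [gozida]
  Rule 4 Velar Fronting: no change — [gozida]
/gekosek/:
  Rule 1 Final Devoicing: no change — [gekosek]
  Rule 2 h-Deletion: no change — [gekosek]
  Rule 3 Intervocalic Voicing: [gekosek] → [gegozek]
  Rule 4 Velar Fronting: [gegozek] → [zegozek]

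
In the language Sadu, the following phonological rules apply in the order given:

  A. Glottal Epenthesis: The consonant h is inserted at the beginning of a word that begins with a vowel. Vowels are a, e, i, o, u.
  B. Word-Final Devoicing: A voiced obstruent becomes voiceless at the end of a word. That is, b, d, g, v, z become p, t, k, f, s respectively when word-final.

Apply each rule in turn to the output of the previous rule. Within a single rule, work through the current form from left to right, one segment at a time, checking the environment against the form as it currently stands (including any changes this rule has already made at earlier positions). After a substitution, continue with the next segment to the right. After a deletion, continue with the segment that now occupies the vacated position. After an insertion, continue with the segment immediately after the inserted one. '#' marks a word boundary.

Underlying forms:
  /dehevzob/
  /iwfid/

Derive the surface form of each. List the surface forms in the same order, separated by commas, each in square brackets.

/dehevzob/:
  A Glottal Epenthesis: no change — [dehevzob]
  B Word-Final Devoicing: [dehevzob] → [dehevzop]
/iwfid/:
  A Glottal Epenthesis: [iwfid] → [hiwfid]
  B Word-Final Devoicing: [hiwfid] → [hiwfit]

[dehevzop], [hiwfit]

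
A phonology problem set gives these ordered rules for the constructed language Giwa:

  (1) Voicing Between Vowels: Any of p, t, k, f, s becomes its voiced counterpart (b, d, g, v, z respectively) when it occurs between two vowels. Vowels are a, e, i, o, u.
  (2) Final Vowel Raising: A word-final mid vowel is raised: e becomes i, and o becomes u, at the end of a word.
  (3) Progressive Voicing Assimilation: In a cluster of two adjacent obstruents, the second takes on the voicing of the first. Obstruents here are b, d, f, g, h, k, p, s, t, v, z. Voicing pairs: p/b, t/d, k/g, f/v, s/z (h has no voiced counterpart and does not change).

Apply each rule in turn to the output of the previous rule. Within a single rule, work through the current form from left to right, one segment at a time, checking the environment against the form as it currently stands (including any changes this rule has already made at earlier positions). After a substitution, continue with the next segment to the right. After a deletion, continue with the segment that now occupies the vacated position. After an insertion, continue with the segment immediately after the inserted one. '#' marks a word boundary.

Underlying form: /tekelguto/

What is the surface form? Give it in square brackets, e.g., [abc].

(1) Voicing Between Vowels: [tekelguto] → [tegelgudo]
(2) Final Vowel Raising: [tegelgudo] → [tegelgudu]
(3) Progressive Voicing Assimilation: no change — [tegelgudu]

[tegelgudu]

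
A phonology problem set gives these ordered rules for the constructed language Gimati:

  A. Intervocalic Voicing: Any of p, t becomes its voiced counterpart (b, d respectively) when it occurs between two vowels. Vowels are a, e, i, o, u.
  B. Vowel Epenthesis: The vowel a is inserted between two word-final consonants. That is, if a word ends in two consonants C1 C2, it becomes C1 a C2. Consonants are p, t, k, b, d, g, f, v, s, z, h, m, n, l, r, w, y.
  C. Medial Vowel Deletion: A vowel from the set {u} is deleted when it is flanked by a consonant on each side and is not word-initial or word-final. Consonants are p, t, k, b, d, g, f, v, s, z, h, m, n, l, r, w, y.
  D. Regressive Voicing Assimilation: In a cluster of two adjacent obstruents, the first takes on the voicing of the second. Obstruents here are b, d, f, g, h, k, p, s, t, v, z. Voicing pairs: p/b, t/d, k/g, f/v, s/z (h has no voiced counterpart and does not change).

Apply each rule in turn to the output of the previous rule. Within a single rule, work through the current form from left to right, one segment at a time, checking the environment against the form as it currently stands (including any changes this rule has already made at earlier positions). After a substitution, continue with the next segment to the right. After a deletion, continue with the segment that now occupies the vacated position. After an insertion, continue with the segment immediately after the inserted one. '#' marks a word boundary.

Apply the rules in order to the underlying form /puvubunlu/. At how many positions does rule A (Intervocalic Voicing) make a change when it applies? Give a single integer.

0

A Intervocalic Voicing: no change — [puvubunlu]
B Vowel Epenthesis: no change — [puvubunlu]
C Medial Vowel Deletion: [puvubunlu] → [pvbnlu]
D Regressive Voicing Assimilation: [pvbnlu] → [bvbnlu]
Rule A changed 0 position(s).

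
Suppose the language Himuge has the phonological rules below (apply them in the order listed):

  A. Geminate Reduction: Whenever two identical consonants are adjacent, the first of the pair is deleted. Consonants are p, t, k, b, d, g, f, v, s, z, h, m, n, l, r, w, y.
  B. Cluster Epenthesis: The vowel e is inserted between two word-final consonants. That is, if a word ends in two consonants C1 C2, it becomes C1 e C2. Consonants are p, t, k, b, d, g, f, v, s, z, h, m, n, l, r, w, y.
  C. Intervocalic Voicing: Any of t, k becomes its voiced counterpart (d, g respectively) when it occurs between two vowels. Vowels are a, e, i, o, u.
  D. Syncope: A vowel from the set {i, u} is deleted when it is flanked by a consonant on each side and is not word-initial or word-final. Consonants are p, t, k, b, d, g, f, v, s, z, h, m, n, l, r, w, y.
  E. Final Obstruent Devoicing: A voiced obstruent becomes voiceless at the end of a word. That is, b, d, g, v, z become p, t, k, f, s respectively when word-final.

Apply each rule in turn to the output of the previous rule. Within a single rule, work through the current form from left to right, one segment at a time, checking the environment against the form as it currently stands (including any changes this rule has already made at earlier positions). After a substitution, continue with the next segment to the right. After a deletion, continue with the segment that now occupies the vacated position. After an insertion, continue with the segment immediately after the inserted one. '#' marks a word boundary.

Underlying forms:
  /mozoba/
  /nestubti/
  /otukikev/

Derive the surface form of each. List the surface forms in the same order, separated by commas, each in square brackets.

/mozoba/:
  A Geminate Reduction: no change — [mozoba]
  B Cluster Epenthesis: no change — [mozoba]
  C Intervocalic Voicing: no change — [mozoba]
  D Syncope: no change — [mozoba]
  E Final Obstruent Devoicing: no change — [mozoba]
/nestubti/:
  A Geminate Reduction: no change — [nestubti]
  B Cluster Epenthesis: no change — [nestubti]
  C Intervocalic Voicing: no change — [nestubti]
  D Syncope: [nestubti] → [nestbti]
  E Final Obstruent Devoicing: no change — [nestbti]
/otukikev/:
  A Geminate Reduction: no change — [otukikev]
  B Cluster Epenthesis: no change — [otukikev]
  C Intervocalic Voicing: [otukikev] → [odugigev]
  D Syncope: [odugigev] → [odggev]
  E Final Obstruent Devoicing: [odggev] → [odggef]

[mozoba], [nestbti], [odggef]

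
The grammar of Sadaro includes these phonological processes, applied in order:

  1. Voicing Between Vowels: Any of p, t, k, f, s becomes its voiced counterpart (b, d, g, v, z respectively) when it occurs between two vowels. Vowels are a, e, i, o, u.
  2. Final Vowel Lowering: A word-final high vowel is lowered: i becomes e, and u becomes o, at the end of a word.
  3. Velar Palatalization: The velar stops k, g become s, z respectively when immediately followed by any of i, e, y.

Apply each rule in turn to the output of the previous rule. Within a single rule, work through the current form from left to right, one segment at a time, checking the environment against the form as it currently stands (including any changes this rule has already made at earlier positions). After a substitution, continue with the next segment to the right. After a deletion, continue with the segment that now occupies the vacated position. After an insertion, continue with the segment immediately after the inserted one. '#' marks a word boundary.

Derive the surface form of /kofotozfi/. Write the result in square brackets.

[kovodozfe]

1 Voicing Between Vowels: [kofotozfi] → [kovodozfi]
2 Final Vowel Lowering: [kovodozfi] → [kovodozfe]
3 Velar Palatalization: no change — [kovodozfe]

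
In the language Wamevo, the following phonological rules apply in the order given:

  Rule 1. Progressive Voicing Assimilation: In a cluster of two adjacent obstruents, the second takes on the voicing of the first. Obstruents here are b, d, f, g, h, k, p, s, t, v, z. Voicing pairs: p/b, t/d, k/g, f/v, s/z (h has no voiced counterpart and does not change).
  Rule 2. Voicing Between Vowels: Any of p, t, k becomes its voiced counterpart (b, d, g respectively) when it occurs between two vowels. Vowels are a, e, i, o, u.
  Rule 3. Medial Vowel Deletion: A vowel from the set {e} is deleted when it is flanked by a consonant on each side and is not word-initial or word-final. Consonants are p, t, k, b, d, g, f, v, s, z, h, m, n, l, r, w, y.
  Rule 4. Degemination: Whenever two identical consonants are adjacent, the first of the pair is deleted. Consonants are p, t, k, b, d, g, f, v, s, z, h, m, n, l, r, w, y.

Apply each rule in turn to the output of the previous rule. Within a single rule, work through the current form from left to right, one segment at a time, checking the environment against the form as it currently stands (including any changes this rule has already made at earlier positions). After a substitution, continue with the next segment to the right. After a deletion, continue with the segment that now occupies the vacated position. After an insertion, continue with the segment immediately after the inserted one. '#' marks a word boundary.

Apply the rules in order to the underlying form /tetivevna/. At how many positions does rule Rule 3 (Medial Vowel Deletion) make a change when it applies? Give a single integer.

2

Rule 1 Progressive Voicing Assimilation: no change — [tetivevna]
Rule 2 Voicing Between Vowels: [tetivevna] → [tedivevna]
Rule 3 Medial Vowel Deletion: [tedivevna] → [tdivvna]
Rule 4 Degemination: [tdivvna] → [tdivna]
Rule Rule 3 changed 2 position(s).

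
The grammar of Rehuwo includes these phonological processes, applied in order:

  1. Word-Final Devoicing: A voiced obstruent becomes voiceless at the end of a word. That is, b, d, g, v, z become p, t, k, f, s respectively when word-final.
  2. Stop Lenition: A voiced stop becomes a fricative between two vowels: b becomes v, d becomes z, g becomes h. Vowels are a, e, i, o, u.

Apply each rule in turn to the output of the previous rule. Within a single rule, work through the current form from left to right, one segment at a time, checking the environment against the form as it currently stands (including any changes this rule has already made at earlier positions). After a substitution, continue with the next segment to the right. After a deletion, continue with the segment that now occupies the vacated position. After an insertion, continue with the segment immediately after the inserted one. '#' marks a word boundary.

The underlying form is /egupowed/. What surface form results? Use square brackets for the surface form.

1 Word-Final Devoicing: [egupowed] → [egupowet]
2 Stop Lenition: [egupowet] → [ehupowet]

[ehupowet]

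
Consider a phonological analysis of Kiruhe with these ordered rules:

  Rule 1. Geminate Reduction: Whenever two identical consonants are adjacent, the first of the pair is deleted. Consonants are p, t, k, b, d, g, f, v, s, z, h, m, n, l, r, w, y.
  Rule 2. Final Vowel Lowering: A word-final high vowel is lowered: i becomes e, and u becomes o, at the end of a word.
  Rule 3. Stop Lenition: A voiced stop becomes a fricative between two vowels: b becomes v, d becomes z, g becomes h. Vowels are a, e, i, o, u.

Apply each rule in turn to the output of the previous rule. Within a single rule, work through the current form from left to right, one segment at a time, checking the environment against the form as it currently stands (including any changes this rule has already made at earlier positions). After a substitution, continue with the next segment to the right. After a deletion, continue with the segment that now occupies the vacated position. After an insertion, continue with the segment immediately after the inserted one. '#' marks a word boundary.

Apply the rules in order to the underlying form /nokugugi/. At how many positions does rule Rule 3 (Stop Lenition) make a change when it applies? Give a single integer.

Rule 1 Geminate Reduction: no change — [nokugugi]
Rule 2 Final Vowel Lowering: [nokugugi] → [nokuguge]
Rule 3 Stop Lenition: [nokuguge] → [nokuhuhe]
Rule Rule 3 changed 2 position(s).

2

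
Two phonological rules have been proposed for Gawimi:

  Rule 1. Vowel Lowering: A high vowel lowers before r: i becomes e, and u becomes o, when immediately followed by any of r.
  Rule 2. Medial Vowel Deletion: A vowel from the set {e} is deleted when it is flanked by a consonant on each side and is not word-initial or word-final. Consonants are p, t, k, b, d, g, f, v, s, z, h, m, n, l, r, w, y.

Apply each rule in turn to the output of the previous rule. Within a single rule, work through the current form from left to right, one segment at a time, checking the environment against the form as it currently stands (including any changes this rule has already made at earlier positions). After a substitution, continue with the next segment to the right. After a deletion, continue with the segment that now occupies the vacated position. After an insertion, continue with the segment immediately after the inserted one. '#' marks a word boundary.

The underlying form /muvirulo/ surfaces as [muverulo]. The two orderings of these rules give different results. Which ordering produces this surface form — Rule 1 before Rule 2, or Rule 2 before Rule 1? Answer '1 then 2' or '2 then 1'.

2 then 1

Order 1 then 2:
  1 Vowel Lowering: [muvirulo] → [muverulo]
  2 Medial Vowel Deletion: [muverulo] → [muvrulo]
  result: [muvrulo]
Order 2 then 1:
  2 Medial Vowel Deletion: no change — [muvirulo]
  1 Vowel Lowering: [muvirulo] → [muverulo]
  result: [muverulo]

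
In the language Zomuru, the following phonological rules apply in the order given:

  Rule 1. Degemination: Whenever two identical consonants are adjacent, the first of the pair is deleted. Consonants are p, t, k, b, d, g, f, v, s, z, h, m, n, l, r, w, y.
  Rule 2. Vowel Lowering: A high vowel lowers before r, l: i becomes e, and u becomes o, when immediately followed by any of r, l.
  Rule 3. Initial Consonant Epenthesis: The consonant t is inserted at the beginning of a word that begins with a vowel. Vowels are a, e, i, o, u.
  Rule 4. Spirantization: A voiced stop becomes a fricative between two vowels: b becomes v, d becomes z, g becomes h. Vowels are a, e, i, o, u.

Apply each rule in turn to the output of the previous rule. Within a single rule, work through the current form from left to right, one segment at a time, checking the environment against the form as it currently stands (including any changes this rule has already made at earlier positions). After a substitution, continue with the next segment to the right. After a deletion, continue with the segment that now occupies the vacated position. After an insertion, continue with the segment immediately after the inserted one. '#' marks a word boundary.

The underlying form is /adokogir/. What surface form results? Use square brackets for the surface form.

Rule 1 Degemination: no change — [adokogir]
Rule 2 Vowel Lowering: [adokogir] → [adokoger]
Rule 3 Initial Consonant Epenthesis: [adokoger] → [tadokoger]
Rule 4 Spirantization: [tadokoger] → [tazokoher]

[tazokoher]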